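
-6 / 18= -0.33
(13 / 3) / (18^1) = 13 / 54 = 0.24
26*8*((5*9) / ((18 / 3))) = 1560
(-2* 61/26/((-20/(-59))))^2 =12952801/67600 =191.61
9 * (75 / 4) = 675 / 4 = 168.75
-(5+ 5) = -10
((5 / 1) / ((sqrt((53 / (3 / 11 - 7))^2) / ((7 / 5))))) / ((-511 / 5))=-370 / 42559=-0.01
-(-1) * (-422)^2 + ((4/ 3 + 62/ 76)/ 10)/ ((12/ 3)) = 162412657/ 912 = 178084.05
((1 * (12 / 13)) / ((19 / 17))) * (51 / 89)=10404 / 21983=0.47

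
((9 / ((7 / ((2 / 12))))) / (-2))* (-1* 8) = 6 / 7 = 0.86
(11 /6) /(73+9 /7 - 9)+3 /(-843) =18895 /770502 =0.02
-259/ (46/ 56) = -7252/ 23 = -315.30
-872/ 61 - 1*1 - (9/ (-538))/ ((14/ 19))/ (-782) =-5495402823/ 359291464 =-15.30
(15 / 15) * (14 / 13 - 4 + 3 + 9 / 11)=128 / 143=0.90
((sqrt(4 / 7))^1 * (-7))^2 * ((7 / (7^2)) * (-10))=-40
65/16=4.06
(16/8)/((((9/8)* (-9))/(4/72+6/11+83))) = -132424/8019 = -16.51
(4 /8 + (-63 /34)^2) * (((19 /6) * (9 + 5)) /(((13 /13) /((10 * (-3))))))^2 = 2010797075 /289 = 6957775.35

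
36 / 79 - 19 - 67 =-6758 / 79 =-85.54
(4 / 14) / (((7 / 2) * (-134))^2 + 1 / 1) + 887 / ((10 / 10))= 682872030 / 769867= 887.00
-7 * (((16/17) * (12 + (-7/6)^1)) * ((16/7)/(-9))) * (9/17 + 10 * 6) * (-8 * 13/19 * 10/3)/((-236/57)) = 741977600/153459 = 4835.02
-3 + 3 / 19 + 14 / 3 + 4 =5.82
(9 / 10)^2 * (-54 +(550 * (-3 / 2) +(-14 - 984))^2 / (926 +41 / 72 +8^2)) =9534848337 / 3566050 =2673.78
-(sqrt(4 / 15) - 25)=25 - 2 * sqrt(15) / 15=24.48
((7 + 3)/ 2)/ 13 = 5/ 13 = 0.38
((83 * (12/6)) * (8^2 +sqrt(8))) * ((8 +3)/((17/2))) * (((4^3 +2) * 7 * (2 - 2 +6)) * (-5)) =-3239470080/17 - 101233440 * sqrt(2)/17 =-198978575.52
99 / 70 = 1.41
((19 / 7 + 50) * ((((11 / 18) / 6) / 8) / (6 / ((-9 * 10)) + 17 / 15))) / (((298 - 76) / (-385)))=-124025 / 113664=-1.09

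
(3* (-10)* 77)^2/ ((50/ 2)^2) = 213444/ 25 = 8537.76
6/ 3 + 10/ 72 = 77/ 36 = 2.14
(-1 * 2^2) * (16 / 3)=-64 / 3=-21.33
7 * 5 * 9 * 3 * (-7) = -6615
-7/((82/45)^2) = -14175/6724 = -2.11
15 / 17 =0.88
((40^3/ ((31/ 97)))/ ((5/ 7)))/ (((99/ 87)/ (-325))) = -81914560000/ 1023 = -80072883.68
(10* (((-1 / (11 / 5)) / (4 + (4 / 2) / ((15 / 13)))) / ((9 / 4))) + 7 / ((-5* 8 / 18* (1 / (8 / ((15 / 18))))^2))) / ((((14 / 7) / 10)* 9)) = -51555172 / 319275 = -161.48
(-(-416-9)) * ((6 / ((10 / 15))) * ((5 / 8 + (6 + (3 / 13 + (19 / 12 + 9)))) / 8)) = 6937275 / 832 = 8338.07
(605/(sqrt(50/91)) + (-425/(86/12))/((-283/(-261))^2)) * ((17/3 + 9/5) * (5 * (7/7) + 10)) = 85763.90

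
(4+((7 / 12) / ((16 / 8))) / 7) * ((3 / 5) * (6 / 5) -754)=-228338 / 75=-3044.51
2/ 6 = 1/ 3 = 0.33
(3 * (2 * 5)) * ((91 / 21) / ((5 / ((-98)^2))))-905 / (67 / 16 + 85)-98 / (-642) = 114376584011 / 458067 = 249694.01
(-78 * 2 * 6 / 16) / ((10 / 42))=-2457 / 10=-245.70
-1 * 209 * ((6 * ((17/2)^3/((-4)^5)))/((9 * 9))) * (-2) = -1026817/55296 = -18.57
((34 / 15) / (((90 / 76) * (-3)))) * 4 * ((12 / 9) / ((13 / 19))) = -392768 / 78975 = -4.97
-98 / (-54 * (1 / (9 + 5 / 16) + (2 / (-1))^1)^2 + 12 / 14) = 7614943 / 14963433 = 0.51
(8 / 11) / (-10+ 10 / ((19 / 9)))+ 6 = 1612 / 275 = 5.86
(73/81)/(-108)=-73/8748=-0.01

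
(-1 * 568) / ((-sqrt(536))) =142 * sqrt(134) / 67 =24.53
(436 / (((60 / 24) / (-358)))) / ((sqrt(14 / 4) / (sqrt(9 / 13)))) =-936528*sqrt(182) / 455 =-27768.03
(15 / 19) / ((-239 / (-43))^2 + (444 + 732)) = 5547 / 8479871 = 0.00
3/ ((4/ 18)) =27/ 2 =13.50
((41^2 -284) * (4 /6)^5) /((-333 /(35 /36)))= -0.54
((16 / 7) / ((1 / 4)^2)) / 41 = 256 / 287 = 0.89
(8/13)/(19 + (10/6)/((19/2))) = 456/14209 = 0.03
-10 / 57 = -0.18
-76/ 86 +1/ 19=-679/ 817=-0.83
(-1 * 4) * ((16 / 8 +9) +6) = -68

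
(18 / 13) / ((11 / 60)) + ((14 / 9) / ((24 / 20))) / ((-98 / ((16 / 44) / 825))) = 33679774 / 4459455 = 7.55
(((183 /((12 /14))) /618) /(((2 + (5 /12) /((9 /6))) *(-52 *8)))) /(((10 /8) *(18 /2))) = -427 /13175760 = -0.00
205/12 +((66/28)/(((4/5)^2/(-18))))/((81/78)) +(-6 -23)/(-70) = -5561/120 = -46.34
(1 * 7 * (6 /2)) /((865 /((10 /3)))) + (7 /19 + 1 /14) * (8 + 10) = 184031 /23009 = 8.00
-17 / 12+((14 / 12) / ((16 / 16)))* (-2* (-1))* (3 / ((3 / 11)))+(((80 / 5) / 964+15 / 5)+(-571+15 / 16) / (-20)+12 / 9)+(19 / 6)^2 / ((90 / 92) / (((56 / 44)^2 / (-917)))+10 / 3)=1123666822991 / 19684155072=57.08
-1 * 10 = -10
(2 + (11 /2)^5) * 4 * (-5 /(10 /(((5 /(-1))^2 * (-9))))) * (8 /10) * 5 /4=2265679.69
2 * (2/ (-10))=-2/ 5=-0.40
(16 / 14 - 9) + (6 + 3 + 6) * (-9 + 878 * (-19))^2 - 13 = 29251895359 / 7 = 4178842194.14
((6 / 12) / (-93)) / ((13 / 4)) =-2 / 1209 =-0.00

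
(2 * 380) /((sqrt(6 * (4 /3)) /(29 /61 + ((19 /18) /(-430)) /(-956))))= 4077113461 * sqrt(2) /45136584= 127.74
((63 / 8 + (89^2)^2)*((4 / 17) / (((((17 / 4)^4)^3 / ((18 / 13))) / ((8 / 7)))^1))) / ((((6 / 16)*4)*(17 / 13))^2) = 3503186790943031296 / 20036961360568710551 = 0.17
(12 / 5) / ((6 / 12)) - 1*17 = -61 / 5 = -12.20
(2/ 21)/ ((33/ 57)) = 0.16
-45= -45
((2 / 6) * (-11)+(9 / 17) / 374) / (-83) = 69911 / 1583142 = 0.04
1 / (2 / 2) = 1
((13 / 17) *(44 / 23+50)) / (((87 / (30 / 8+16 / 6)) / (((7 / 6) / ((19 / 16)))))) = 5577572 / 1938969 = 2.88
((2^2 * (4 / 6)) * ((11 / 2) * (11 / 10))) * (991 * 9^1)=719466 / 5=143893.20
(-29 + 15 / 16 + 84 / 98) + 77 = 5577 / 112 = 49.79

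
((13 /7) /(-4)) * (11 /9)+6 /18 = -59 /252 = -0.23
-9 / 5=-1.80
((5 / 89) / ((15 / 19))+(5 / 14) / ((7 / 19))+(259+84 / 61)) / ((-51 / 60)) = -307.55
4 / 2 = 2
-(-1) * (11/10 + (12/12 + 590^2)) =3481021/10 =348102.10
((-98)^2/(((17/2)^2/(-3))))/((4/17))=-28812/17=-1694.82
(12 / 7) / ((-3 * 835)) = -4 / 5845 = -0.00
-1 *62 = -62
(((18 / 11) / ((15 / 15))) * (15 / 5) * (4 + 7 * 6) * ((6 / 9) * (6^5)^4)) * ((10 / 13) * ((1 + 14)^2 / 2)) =6811423173837324288000 / 143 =47632329886974295720.28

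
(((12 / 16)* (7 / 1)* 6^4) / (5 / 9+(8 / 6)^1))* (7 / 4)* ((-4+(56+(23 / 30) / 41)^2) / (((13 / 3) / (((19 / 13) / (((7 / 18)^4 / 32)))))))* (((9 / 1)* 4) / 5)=67123800371.39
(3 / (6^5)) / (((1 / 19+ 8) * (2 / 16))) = 19 / 49572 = 0.00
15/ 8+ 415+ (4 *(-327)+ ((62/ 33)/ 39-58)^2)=32693929847/ 13250952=2467.29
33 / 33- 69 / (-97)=166 / 97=1.71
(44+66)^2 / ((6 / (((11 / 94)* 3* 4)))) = 133100 / 47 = 2831.91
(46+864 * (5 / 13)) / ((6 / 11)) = 27049 / 39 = 693.56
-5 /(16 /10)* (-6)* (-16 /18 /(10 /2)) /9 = -10 /27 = -0.37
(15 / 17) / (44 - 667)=-15 / 10591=-0.00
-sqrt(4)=-2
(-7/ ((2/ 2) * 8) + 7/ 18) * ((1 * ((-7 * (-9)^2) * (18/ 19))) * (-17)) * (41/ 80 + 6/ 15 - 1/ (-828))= -113437107/ 27968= -4055.96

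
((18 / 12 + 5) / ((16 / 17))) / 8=221 / 256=0.86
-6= -6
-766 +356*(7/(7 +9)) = -2441/4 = -610.25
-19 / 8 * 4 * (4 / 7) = -38 / 7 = -5.43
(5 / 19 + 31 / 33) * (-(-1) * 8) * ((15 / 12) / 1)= 7540 / 627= 12.03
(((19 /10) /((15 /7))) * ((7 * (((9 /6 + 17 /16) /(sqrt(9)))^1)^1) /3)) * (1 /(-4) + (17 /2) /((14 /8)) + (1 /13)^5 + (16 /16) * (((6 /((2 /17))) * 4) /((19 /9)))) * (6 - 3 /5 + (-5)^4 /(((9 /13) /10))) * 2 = 2332974686917074529 /721793592000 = 3232190.91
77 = 77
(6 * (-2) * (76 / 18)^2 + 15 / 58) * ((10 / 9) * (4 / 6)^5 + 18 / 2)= -6693063809 / 3424842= -1954.27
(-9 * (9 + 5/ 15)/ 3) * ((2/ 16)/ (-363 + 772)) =-7/ 818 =-0.01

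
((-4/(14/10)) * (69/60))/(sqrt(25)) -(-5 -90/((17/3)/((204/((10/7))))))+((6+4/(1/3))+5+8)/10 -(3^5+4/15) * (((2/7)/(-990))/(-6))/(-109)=2275.44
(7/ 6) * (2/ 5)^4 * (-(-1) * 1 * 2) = 112/ 1875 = 0.06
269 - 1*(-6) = 275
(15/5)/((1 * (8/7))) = 21/8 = 2.62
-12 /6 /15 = -2 /15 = -0.13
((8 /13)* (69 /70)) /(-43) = -276 /19565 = -0.01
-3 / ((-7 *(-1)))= -3 / 7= -0.43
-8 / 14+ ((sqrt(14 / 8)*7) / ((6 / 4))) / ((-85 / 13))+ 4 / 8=-91*sqrt(7) / 255-1 / 14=-1.02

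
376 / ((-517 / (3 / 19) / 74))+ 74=13690 / 209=65.50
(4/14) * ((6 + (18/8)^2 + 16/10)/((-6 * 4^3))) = -1013/107520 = -0.01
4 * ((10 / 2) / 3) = 20 / 3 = 6.67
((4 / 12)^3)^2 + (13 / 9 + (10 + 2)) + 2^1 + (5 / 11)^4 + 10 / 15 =172428811 / 10673289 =16.16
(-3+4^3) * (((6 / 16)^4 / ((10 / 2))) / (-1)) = -4941 / 20480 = -0.24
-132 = -132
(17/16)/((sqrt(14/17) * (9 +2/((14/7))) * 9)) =17 * sqrt(238)/20160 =0.01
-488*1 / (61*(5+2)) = -8 / 7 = -1.14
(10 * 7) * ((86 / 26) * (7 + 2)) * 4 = 108360 / 13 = 8335.38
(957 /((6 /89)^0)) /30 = 319 /10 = 31.90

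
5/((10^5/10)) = 0.00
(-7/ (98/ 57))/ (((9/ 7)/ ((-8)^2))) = -608/ 3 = -202.67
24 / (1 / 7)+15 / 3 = 173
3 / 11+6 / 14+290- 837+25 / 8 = -334595 / 616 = -543.17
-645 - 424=-1069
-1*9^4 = -6561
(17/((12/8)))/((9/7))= 238/27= 8.81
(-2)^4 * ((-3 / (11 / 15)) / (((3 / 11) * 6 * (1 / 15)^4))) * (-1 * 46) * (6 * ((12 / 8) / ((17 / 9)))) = 7545150000 / 17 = 443832352.94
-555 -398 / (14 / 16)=-1009.86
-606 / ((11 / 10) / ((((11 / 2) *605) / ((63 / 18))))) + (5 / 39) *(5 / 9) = -1286871125 / 2457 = -523757.07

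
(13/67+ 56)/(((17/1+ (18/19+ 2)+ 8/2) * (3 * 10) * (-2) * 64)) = -4769/7804160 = -0.00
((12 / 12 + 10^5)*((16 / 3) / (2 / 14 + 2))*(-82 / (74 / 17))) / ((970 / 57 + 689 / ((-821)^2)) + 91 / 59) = -1474643630176438876 / 5837758370805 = -252604.43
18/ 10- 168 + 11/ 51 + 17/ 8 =-334273/ 2040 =-163.86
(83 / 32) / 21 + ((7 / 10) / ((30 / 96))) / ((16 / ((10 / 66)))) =1783 / 12320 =0.14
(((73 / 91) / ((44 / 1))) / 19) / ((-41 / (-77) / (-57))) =-219 / 2132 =-0.10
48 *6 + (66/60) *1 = 2891/10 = 289.10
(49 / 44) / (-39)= -49 / 1716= -0.03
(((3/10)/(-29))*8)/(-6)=2/145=0.01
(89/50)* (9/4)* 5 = 801/40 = 20.02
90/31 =2.90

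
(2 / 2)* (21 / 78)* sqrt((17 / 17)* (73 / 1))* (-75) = -525* sqrt(73) / 26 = -172.52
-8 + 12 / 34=-130 / 17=-7.65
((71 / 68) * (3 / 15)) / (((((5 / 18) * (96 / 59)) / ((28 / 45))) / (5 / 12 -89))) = -31170349 / 1224000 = -25.47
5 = 5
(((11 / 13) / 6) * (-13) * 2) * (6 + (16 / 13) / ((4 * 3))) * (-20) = 52360 / 117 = 447.52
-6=-6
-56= -56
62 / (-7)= -62 / 7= -8.86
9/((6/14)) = 21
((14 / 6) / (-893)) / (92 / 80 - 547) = 140 / 29246643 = 0.00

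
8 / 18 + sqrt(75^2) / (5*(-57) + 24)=41 / 261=0.16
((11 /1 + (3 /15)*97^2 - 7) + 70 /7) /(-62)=-30.58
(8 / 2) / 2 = 2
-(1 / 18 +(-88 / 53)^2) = -2.81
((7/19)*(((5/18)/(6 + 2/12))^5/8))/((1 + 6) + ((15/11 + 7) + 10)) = 240625/714599462414808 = 0.00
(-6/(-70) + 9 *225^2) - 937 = 15914083/35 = 454688.09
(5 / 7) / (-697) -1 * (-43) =209792 / 4879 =43.00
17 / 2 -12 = -7 / 2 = -3.50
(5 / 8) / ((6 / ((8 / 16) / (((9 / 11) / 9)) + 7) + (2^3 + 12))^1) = 125 / 4096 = 0.03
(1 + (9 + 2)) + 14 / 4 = 31 / 2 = 15.50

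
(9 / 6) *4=6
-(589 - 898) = 309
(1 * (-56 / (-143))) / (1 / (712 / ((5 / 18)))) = 717696 / 715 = 1003.77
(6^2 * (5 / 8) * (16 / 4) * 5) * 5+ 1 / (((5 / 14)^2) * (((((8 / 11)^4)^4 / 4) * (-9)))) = 6654507421670564111 / 3958241859993600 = 1681.18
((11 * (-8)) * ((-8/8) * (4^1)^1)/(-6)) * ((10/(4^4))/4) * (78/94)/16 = -715/24064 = -0.03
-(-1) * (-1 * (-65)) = 65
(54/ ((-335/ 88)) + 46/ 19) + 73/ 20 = -206583/ 25460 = -8.11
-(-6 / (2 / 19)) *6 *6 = 2052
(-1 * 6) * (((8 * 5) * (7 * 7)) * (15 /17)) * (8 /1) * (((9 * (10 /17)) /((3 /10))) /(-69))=141120000 /6647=21230.63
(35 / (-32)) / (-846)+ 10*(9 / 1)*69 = 6210.00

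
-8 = -8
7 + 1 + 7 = 15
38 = 38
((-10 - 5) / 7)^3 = -3375 / 343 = -9.84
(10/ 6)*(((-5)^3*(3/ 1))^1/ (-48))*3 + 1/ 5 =3141/ 80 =39.26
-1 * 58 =-58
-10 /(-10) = 1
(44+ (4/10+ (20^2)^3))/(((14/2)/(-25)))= -1600001110/7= -228571587.14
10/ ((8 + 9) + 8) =2/ 5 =0.40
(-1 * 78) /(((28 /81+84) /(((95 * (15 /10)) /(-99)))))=100035 /75152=1.33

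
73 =73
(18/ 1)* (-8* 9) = -1296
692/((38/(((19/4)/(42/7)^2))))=173/72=2.40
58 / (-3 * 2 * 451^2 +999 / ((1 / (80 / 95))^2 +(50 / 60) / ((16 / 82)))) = -126527 / 2661932073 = -0.00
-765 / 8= -95.62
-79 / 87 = -0.91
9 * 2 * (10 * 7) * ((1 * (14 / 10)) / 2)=882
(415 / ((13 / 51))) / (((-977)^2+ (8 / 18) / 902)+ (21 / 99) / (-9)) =257726205 / 151102891576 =0.00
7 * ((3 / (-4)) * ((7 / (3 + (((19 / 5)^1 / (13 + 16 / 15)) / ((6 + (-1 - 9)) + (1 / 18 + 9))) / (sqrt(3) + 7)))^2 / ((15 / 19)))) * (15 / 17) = -31.82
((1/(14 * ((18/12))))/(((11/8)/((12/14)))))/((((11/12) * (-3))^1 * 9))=-64/53361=-0.00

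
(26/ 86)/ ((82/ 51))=663/ 3526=0.19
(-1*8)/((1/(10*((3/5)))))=-48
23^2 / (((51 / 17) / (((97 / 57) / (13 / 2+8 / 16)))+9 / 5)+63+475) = 256565 / 267788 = 0.96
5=5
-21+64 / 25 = -461 / 25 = -18.44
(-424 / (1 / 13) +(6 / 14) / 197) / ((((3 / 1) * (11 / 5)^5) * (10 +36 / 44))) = -23753265625 / 7207808223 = -3.30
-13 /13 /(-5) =1 /5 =0.20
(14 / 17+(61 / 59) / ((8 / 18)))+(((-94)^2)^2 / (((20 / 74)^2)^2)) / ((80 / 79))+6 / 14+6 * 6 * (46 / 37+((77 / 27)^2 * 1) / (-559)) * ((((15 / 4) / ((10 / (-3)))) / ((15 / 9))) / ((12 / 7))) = 944235736844842253767343 / 65346904350000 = 14449586345.93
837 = 837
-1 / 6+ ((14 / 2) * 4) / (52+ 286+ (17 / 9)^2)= -14059 / 166002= -0.08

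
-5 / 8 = -0.62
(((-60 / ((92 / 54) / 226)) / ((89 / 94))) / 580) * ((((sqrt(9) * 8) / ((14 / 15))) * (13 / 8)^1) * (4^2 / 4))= -1006646940 / 415541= -2422.50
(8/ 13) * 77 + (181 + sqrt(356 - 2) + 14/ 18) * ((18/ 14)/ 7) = 9 * sqrt(354)/ 49 + 51452/ 637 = 84.23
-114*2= -228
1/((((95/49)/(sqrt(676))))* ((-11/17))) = -21658/1045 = -20.73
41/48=0.85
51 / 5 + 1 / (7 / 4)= 377 / 35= 10.77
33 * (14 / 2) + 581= 812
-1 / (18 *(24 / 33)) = -11 / 144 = -0.08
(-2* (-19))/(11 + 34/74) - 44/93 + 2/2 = 75767/19716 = 3.84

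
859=859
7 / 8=0.88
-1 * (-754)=754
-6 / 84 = -1 / 14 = -0.07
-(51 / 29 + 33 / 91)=-5598 / 2639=-2.12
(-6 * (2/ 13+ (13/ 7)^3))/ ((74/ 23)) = -12.23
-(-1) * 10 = 10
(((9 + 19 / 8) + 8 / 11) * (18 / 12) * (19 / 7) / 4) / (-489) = -20235 / 803264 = -0.03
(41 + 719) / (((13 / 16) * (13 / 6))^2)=245.24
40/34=20/17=1.18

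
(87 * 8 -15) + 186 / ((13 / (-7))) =7551 / 13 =580.85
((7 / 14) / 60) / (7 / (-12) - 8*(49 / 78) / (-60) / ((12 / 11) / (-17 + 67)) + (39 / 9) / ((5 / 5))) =117 / 106550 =0.00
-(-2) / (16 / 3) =3 / 8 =0.38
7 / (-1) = -7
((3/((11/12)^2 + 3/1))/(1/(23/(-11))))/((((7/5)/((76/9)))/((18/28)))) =-1887840/298067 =-6.33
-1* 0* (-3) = 0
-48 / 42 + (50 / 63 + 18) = 1112 / 63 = 17.65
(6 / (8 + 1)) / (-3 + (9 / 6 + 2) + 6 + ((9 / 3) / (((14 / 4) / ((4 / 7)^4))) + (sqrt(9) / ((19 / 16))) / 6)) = 1277332 / 13435827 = 0.10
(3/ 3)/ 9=0.11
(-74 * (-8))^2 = 350464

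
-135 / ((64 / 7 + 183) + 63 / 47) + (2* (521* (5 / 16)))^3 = 140660621567065 / 4073984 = 34526552.28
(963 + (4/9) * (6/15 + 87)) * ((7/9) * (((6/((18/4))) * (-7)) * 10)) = -17672536/243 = -72726.49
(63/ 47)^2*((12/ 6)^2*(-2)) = -31752/ 2209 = -14.37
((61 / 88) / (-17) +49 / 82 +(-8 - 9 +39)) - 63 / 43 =55628181 / 2637448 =21.09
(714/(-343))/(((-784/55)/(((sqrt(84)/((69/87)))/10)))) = 16269*sqrt(21)/441784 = 0.17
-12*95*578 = -658920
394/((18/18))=394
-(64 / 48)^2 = -16 / 9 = -1.78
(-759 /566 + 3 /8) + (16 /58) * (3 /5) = -262779 /328280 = -0.80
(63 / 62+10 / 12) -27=-2339 / 93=-25.15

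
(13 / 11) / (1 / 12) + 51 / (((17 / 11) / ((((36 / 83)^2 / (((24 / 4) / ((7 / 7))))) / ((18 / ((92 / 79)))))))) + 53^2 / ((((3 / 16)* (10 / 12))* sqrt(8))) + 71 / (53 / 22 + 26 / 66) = 43833576906 / 1107510085 + 22472* sqrt(2) / 5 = 6395.62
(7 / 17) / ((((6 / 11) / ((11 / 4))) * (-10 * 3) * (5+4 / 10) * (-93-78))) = 847 / 11302416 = 0.00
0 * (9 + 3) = 0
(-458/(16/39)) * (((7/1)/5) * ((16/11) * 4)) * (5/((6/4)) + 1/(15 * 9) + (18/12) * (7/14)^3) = -32083.64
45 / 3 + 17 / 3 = 20.67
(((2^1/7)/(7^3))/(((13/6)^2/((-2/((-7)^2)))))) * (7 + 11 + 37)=-7920/19882681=-0.00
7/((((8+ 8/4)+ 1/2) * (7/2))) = 4/21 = 0.19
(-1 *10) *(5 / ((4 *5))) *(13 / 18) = -65 / 36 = -1.81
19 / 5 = 3.80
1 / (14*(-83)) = -1 / 1162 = -0.00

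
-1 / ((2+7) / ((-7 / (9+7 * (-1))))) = 7 / 18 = 0.39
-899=-899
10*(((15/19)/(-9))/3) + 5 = 805/171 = 4.71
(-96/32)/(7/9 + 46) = -27/421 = -0.06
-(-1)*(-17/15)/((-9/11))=187/135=1.39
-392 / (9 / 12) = -1568 / 3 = -522.67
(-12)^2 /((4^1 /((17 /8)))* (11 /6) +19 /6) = 544 /25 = 21.76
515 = 515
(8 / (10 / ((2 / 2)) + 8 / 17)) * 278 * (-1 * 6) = -113424 / 89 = -1274.43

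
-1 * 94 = -94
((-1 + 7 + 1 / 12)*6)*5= 365 / 2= 182.50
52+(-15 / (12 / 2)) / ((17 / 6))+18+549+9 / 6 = 21067 / 34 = 619.62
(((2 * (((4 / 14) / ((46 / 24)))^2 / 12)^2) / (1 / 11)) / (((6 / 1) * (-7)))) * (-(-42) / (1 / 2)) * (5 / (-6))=84480 / 671898241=0.00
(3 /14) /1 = 0.21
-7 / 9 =-0.78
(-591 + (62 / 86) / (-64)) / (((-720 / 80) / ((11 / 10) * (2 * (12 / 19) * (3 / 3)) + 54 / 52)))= 159.44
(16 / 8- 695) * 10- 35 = -6965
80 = 80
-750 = -750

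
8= 8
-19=-19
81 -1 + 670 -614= 136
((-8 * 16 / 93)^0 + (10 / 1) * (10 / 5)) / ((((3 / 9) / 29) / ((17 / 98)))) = 4437 / 14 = 316.93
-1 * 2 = -2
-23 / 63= -0.37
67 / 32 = 2.09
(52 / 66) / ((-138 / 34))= -442 / 2277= -0.19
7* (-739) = -5173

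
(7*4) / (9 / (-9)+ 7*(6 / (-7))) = -4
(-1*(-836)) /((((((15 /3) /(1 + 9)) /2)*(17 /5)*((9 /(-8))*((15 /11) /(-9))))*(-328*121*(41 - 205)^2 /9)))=-57 /1171657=-0.00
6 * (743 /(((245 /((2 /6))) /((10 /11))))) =2972 /539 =5.51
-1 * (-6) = 6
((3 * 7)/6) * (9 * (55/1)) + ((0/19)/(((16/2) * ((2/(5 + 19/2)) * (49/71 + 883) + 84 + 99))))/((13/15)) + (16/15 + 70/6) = 52357/30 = 1745.23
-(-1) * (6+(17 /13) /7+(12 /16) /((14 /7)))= 4777 /728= 6.56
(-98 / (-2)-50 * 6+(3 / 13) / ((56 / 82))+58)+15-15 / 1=-70129 / 364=-192.66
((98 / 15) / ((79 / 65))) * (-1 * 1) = -1274 / 237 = -5.38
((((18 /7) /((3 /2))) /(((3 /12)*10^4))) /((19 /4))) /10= 6 /415625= 0.00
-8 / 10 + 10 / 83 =-282 / 415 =-0.68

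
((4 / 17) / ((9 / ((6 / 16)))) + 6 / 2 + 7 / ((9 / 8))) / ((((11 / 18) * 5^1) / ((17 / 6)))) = 8.56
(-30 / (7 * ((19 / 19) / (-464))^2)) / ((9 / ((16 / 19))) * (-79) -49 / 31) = 3203604480 / 2936941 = 1090.80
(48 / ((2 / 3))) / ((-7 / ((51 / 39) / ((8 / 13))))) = -153 / 7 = -21.86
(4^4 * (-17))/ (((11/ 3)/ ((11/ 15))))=-4352/ 5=-870.40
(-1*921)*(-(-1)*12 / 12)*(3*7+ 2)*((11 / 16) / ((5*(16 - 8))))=-233013 / 640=-364.08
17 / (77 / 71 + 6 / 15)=355 / 31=11.45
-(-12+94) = -82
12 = 12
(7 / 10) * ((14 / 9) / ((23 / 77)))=3773 / 1035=3.65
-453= -453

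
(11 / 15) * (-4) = -44 / 15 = -2.93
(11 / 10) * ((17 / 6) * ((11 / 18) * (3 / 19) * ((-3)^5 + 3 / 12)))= -1997347 / 27360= -73.00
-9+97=88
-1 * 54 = -54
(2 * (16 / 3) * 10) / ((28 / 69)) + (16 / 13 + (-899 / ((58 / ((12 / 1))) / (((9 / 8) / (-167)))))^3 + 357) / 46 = 270.69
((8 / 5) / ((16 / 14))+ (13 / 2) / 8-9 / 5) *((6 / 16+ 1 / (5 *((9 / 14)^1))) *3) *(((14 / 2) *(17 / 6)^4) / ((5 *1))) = 1588485899 / 20736000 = 76.61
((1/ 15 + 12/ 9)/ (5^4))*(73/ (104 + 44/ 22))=511/ 331250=0.00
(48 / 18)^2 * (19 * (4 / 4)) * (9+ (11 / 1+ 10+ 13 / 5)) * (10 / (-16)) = -24776 / 9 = -2752.89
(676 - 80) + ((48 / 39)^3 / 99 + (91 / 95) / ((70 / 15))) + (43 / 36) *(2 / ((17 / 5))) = 209680860392 / 351267345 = 596.93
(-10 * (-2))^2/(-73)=-400/73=-5.48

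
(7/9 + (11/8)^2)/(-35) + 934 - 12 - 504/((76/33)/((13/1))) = -1923.02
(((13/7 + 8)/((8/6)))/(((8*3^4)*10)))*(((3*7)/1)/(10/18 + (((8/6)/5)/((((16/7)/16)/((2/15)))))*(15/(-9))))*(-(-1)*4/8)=207/2432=0.09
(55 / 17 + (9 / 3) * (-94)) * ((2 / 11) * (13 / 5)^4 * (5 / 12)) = -135350579 / 140250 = -965.07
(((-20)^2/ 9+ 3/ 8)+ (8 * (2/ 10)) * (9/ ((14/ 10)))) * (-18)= -27773/ 28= -991.89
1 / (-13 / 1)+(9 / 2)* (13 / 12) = 499 / 104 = 4.80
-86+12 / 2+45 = -35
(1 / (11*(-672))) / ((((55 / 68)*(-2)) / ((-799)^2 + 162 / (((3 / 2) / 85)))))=1000807 / 18480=54.16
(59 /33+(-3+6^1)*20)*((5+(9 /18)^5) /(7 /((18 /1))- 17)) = -42819 /2288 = -18.71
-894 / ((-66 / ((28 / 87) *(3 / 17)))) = 4172 / 5423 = 0.77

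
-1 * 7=-7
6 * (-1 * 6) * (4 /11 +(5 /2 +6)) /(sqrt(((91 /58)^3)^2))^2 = -10278546986880 /480504751727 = -21.39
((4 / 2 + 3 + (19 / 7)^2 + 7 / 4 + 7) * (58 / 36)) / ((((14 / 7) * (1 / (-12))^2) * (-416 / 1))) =-120031 / 20384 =-5.89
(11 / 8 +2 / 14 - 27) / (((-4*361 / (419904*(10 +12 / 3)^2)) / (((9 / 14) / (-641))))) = -337051692 / 231401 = -1456.57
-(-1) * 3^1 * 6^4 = 3888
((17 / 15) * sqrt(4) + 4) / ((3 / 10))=188 / 9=20.89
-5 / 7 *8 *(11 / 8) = -55 / 7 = -7.86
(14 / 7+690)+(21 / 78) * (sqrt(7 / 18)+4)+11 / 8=7 * sqrt(14) / 156+72223 / 104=694.62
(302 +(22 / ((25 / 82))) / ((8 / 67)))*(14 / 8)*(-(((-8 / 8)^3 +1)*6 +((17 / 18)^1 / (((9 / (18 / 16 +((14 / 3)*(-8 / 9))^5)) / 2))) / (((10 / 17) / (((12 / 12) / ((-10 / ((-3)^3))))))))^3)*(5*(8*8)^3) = 21399275600115864477602854808757403831485946927 / 6231753365380664833075078125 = 3433909262037795037.41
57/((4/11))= 627/4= 156.75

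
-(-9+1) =8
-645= -645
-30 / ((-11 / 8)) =240 / 11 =21.82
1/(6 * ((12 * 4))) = 1/288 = 0.00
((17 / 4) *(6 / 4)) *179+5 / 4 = 9139 / 8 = 1142.38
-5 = -5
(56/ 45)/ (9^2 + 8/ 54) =24/ 1565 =0.02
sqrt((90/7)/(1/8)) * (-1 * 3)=-30.43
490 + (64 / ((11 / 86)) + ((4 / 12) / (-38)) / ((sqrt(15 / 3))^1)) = 10894 / 11-sqrt(5) / 570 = 990.36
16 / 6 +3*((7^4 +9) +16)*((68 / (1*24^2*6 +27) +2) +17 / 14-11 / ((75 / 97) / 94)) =-1972703198321 / 203175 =-9709379.59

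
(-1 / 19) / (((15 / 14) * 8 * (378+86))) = -7 / 528960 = -0.00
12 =12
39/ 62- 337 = -20855/ 62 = -336.37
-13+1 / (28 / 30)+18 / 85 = -13943 / 1190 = -11.72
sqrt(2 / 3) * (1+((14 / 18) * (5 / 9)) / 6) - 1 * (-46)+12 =521 * sqrt(6) / 1458+58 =58.88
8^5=32768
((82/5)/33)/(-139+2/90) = -123/34397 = -0.00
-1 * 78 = -78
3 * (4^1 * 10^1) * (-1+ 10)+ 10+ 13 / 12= 13093 / 12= 1091.08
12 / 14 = 6 / 7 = 0.86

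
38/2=19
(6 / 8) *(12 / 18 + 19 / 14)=85 / 56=1.52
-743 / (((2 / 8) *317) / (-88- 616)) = 6600.28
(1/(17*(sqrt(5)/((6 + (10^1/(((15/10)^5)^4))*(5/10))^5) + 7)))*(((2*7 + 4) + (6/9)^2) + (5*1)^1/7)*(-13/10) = -7430591562542691783380185482390315627127836280940267874510286934787275336019640317653291754423646902183424/35502609681096300785383884349848191616309018415152247071285659188398731368017963979331620567334171684361855 + 106042634876101938410272551960410376466820802737432173551574631984917451680930062808973738784921653136*sqrt(5)/27613140863074900610854132272104149034907014322896192166555512702087902175125083095035704885704355754503665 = -0.21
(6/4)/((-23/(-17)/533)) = 27183/46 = 590.93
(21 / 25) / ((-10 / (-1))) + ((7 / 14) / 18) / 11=0.09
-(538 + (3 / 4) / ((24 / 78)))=-8647 / 16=-540.44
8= 8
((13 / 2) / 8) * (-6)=-39 / 8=-4.88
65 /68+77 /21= 943 /204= 4.62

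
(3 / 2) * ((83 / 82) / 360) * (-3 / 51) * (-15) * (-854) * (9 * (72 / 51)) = -956907 / 23698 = -40.38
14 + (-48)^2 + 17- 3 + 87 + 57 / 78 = 62913 / 26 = 2419.73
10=10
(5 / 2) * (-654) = -1635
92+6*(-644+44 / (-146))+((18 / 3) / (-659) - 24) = -3797.82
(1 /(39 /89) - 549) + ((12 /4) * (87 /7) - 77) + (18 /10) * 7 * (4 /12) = -794747 /1365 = -582.23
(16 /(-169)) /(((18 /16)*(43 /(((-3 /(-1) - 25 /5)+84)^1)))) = -10496 /65403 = -0.16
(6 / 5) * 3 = 18 / 5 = 3.60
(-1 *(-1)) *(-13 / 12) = -13 / 12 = -1.08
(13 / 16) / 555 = 13 / 8880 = 0.00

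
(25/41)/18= 25/738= 0.03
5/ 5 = 1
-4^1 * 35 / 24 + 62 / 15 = -17 / 10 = -1.70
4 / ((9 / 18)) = 8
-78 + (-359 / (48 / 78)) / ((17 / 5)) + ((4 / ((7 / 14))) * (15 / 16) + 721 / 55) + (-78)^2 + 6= 43840491 / 7480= 5861.03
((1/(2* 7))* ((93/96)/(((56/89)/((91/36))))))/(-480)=-35867/61931520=-0.00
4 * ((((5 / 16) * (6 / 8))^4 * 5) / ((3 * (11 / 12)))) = 253125 / 11534336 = 0.02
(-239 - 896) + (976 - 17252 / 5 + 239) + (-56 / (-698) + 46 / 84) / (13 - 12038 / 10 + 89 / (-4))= -2996435520538 / 889044345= -3370.40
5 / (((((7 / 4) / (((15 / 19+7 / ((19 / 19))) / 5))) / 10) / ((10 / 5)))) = 11840 / 133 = 89.02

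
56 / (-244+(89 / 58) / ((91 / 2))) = -147784 / 643827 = -0.23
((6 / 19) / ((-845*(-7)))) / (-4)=-3 / 224770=-0.00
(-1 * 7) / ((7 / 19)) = -19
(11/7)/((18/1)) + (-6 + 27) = 2657/126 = 21.09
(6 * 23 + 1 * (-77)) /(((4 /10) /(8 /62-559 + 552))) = -64965 /62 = -1047.82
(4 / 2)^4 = 16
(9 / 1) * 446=4014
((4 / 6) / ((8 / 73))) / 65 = 73 / 780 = 0.09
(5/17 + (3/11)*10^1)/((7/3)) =1.29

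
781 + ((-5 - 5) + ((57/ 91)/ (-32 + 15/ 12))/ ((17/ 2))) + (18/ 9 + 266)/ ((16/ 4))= 53151674/ 63427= 838.00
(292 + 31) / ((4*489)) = 323 / 1956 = 0.17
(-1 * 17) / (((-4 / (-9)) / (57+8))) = -9945 / 4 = -2486.25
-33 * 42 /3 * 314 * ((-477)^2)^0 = -145068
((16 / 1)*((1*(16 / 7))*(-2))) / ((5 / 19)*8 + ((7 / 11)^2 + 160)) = -1177088 / 2615277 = -0.45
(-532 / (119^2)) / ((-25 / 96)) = 7296 / 50575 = 0.14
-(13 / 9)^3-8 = -8029 / 729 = -11.01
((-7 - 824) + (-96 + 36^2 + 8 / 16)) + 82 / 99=73325 / 198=370.33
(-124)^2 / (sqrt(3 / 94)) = 15376 * sqrt(282) / 3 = 86068.98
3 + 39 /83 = 288 /83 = 3.47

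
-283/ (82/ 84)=-11886/ 41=-289.90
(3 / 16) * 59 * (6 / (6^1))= 177 / 16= 11.06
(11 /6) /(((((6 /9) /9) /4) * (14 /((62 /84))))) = 1023 /196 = 5.22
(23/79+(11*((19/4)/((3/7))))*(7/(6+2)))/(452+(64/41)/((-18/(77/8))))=99783381/420861440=0.24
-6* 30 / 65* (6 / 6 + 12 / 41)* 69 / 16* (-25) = 822825 / 2132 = 385.94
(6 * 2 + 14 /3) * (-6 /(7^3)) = -100 /343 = -0.29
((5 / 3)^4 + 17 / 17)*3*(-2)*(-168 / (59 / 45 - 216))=-395360 / 9661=-40.92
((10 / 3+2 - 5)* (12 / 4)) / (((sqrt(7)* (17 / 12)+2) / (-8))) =2304 / 1447 - 1632* sqrt(7) / 1447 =-1.39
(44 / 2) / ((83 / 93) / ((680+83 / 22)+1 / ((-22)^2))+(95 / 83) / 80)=899212122336 / 638131765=1409.13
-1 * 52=-52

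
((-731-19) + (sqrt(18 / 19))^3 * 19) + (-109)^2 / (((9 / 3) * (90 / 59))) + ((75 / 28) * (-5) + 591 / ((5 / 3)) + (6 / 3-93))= 2113.95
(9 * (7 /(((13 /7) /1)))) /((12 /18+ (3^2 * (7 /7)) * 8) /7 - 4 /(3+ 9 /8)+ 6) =101871 /46280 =2.20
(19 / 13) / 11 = 19 / 143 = 0.13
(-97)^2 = 9409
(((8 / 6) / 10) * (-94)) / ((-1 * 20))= 47 / 75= 0.63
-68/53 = -1.28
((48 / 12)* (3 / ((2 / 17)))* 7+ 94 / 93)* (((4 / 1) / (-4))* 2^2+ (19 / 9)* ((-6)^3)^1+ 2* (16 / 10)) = -326616.91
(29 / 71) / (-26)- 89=-164323 / 1846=-89.02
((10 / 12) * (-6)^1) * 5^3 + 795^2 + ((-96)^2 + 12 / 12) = 640617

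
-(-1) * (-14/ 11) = -14/ 11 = -1.27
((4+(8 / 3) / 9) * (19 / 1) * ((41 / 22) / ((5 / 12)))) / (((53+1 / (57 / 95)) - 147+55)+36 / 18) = -90364 / 8745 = -10.33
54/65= 0.83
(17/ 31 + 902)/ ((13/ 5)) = 139895/ 403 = 347.13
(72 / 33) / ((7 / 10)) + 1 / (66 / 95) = 4.56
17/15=1.13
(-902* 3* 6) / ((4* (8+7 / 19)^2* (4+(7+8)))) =-8569 / 2809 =-3.05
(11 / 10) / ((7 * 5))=11 / 350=0.03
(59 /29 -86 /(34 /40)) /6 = -16.52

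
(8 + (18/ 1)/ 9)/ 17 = 10/ 17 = 0.59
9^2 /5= 81 /5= 16.20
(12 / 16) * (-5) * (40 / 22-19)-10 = 2395 / 44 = 54.43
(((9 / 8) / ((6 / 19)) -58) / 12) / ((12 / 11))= -9581 / 2304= -4.16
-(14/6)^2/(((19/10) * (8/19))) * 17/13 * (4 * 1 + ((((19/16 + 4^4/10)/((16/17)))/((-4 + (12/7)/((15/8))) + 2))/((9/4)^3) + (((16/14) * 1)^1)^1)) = -25.29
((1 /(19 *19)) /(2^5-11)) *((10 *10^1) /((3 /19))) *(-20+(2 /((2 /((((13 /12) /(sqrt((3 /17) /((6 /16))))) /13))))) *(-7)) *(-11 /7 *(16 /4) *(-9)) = -98.54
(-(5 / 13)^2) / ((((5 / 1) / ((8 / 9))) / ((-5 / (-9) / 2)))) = -100 / 13689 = -0.01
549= 549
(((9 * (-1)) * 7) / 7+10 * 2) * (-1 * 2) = -22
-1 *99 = -99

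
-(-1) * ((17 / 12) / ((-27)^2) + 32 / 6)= 46673 / 8748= 5.34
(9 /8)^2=81 /64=1.27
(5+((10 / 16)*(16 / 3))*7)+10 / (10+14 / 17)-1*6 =6419 / 276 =23.26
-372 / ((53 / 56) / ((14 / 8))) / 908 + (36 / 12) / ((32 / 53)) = 4.21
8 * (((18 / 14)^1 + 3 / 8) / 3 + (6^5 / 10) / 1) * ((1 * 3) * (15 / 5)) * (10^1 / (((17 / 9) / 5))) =176485230 / 119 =1483069.16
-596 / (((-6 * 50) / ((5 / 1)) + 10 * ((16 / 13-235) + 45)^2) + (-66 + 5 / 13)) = -100724 / 60199931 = -0.00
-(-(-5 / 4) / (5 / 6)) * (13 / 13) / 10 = -3 / 20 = -0.15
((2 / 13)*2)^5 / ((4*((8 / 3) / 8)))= 768 / 371293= 0.00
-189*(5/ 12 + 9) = -7119/ 4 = -1779.75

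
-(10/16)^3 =-125/512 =-0.24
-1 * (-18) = 18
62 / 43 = 1.44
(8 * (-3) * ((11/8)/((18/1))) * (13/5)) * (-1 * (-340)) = -4862/3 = -1620.67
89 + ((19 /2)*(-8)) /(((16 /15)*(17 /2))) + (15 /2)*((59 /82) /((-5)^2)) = 1126819 /13940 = 80.83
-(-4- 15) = 19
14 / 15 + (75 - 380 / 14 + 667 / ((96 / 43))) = 389257 / 1120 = 347.55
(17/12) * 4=17/3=5.67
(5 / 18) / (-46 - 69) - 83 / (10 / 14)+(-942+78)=-2029019 / 2070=-980.20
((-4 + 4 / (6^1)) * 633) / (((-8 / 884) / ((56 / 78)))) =502180 / 3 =167393.33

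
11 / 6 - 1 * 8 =-37 / 6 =-6.17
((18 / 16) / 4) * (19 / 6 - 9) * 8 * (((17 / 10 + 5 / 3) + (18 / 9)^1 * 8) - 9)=-2177 / 16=-136.06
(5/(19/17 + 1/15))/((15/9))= 765/302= 2.53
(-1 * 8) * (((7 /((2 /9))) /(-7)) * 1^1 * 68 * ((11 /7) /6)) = 4488 /7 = 641.14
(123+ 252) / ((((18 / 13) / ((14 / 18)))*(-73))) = -11375 / 3942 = -2.89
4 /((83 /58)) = 232 /83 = 2.80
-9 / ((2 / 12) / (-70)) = 3780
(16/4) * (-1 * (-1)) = 4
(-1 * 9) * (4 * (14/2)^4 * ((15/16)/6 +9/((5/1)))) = -169090.42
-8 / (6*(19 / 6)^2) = -48 / 361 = -0.13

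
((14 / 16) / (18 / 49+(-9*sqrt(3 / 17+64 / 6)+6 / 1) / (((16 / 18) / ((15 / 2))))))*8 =-1344560*sqrt(28203) / 7730666287 - 414420832 / 69575996583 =-0.04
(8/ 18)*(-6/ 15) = -8/ 45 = -0.18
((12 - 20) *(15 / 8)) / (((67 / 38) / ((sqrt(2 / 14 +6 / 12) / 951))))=-0.01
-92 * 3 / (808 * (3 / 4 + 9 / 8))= -0.18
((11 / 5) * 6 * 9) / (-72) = -33 / 20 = -1.65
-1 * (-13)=13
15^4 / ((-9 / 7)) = -39375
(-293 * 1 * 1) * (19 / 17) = -5567 / 17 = -327.47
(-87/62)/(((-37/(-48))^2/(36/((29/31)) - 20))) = -1852416/42439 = -43.65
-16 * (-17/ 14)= 136/ 7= 19.43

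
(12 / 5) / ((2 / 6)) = 7.20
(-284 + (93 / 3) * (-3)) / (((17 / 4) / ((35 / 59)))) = -52780 / 1003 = -52.62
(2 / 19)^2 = 4 / 361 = 0.01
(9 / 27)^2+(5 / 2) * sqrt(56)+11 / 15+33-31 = 128 / 45+5 * sqrt(14) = 21.55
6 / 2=3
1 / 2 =0.50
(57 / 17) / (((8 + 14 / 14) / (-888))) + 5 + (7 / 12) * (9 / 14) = -44261 / 136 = -325.45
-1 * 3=-3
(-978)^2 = 956484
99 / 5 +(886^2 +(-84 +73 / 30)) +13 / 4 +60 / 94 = 2213525503 / 2820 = 784938.12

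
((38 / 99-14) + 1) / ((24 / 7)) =-8743 / 2376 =-3.68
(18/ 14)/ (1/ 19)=24.43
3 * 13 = 39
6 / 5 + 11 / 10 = 23 / 10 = 2.30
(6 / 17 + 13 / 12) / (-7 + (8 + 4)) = 293 / 1020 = 0.29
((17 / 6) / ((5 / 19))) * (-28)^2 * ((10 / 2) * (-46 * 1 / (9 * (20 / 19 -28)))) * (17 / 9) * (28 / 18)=823051481 / 34992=23521.13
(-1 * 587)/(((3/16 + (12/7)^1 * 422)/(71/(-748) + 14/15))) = -154613452/227331225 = -0.68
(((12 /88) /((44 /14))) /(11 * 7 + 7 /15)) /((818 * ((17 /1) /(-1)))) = -0.00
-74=-74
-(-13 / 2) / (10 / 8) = 26 / 5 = 5.20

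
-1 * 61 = -61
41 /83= 0.49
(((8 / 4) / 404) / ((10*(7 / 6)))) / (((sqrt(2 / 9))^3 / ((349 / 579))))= 9423*sqrt(2) / 5458040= 0.00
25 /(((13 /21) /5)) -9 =2508 /13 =192.92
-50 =-50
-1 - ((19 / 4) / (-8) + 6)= -205 / 32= -6.41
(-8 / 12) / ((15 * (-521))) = 2 / 23445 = 0.00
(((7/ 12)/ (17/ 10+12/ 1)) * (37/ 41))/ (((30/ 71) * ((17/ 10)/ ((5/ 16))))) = 0.02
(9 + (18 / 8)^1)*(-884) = -9945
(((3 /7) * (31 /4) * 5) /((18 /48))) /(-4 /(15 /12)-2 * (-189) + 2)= 775 /6594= 0.12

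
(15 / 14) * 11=165 / 14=11.79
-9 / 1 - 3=-12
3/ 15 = 1/ 5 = 0.20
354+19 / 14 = 4975 / 14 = 355.36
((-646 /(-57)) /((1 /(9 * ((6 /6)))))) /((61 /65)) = 6630 /61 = 108.69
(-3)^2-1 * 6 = 3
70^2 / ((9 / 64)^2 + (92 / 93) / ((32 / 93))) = 20070400 / 11857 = 1692.70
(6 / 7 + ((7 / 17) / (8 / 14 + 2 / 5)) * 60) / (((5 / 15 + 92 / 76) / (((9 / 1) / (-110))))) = -1705212 / 1223915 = -1.39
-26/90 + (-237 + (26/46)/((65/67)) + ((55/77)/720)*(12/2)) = -13719151/57960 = -236.70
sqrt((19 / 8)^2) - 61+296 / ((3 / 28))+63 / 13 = 845173 / 312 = 2708.89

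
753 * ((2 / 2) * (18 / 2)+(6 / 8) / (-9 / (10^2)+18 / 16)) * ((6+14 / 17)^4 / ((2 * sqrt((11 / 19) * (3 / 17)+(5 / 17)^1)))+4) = 673684 / 23+952967786408 * sqrt(646) / 1920983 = 12638009.37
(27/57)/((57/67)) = 201/361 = 0.56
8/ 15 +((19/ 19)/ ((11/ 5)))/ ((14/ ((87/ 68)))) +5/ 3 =2.24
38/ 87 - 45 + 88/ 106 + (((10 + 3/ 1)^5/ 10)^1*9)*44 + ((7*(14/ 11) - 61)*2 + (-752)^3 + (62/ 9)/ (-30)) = -410555953.34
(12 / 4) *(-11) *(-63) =2079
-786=-786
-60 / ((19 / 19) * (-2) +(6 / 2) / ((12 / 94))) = -120 / 43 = -2.79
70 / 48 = 35 / 24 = 1.46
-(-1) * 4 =4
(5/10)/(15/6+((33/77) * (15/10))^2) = 98/571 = 0.17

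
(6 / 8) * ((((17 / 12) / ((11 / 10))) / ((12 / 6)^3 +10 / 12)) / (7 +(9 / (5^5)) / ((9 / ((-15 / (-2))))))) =159375 / 10205998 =0.02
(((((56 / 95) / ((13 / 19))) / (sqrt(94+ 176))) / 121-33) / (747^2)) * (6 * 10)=-220 / 62001+ 112 * sqrt(30) / 13166222355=-0.00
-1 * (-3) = 3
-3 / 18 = -1 / 6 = -0.17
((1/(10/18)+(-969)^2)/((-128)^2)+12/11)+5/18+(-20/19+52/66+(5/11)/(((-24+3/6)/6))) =211104472729/3621150720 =58.30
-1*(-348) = 348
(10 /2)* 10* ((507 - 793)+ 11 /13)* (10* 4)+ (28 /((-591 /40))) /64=-8763348455 /15366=-570307.72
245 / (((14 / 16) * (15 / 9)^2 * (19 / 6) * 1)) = 31.83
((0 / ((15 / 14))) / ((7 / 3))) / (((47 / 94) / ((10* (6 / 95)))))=0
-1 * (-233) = 233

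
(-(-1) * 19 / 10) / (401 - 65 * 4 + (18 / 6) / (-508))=4826 / 358125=0.01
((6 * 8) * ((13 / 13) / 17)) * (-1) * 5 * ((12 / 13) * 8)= -23040 / 221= -104.25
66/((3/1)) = 22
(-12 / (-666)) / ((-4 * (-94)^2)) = -1 / 1961592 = -0.00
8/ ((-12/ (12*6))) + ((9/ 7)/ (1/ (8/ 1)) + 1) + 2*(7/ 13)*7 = -2655/ 91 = -29.18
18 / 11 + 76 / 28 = 335 / 77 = 4.35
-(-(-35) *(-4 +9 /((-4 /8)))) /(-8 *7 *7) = -55 /28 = -1.96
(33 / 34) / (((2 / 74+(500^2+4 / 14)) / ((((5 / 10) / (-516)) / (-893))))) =259 / 61480366727888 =0.00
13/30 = 0.43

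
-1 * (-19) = 19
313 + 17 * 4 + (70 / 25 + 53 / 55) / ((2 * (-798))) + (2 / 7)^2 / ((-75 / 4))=1170525679 / 3072300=380.99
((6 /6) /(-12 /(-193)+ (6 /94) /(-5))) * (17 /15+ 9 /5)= 399124 /6723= 59.37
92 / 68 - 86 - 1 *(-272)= 3185 / 17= 187.35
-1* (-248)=248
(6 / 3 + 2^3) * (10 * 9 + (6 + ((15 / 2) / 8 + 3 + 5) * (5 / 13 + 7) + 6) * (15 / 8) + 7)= 4865 / 2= 2432.50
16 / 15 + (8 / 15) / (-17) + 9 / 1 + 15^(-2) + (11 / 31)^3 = 1149125057 / 113950575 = 10.08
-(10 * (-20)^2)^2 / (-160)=100000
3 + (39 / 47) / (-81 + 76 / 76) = 11241 / 3760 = 2.99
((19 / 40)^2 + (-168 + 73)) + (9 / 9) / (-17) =-2579463 / 27200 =-94.83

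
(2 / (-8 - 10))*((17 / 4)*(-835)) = 14195 / 36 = 394.31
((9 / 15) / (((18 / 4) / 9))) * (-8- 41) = -294 / 5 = -58.80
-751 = -751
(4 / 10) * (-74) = -148 / 5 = -29.60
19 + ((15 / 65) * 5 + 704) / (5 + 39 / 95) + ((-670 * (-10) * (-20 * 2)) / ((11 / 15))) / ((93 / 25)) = -223506742357 / 2278562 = -98091.14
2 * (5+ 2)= 14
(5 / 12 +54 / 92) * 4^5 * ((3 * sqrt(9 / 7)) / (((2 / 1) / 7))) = 106368 * sqrt(7) / 23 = 12235.79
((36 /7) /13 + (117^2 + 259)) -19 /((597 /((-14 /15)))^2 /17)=101788052339572 /7297474275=13948.39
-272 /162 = -136 /81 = -1.68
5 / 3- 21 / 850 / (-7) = 4259 / 2550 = 1.67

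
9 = 9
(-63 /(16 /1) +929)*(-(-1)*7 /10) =103607 /160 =647.54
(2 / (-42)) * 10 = -10 / 21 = -0.48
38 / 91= 0.42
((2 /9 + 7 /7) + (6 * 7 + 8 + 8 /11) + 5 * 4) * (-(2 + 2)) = -28492 /99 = -287.80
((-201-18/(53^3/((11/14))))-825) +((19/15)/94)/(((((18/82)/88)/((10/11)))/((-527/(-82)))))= -1315119099569/1322474391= -994.44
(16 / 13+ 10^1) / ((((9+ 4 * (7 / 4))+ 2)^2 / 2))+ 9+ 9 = 19027 / 1053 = 18.07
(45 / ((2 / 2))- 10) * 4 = 140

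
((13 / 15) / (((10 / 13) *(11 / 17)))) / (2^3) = 2873 / 13200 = 0.22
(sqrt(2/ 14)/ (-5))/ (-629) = sqrt(7)/ 22015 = 0.00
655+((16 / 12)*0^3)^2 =655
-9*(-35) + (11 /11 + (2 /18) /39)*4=111973 /351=319.01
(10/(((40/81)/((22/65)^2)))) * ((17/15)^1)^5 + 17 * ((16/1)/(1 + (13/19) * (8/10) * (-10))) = -2236447303/39609375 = -56.46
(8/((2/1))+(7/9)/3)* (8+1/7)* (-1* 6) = -4370/21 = -208.10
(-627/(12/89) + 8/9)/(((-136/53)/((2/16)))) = 8870981/39168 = 226.49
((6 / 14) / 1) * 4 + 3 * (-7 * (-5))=747 / 7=106.71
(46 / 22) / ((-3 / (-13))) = 299 / 33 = 9.06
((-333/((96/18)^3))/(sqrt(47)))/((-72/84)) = 20979 * sqrt(47)/385024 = 0.37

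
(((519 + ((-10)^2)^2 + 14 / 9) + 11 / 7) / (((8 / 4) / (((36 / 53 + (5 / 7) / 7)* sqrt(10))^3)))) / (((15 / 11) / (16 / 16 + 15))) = 974547242670454816* sqrt(10) / 3310378502697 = 930947.62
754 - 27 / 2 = 1481 / 2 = 740.50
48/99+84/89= 4196/2937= 1.43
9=9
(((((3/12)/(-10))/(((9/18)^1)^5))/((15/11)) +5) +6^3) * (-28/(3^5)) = -462868/18225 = -25.40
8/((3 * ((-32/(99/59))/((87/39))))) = -957/3068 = -0.31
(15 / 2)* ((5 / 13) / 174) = 25 / 1508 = 0.02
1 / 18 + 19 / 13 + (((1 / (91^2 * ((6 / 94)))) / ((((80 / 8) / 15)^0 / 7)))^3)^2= 6062873227606745349473 / 3996372775366010532402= 1.52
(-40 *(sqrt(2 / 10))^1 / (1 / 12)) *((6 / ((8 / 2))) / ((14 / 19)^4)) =-1172889 *sqrt(5) / 2401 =-1092.32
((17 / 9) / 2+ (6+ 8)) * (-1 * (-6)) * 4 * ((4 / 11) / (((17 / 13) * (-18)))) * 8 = -223808 / 5049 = -44.33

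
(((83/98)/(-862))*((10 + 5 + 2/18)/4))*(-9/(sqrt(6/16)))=1411*sqrt(6)/63357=0.05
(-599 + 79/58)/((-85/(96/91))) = 97872/13195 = 7.42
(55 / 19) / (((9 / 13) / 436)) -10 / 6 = 311455 / 171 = 1821.37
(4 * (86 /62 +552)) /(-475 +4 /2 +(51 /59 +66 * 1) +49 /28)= -3238864 /591697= -5.47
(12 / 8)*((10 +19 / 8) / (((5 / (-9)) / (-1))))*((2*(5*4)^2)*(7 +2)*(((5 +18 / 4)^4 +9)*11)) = 172622807775 / 8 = 21577850971.88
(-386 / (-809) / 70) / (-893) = -193 / 25285295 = -0.00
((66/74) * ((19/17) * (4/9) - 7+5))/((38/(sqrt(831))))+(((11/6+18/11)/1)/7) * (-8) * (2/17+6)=-95264/3927 - 1265 * sqrt(831)/35853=-25.28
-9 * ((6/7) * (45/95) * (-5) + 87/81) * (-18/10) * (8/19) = -82392/12635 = -6.52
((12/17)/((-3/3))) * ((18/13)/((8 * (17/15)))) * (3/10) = -243/7514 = -0.03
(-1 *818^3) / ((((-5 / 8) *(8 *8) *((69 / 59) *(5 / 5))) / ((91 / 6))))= 367335860801 / 2070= 177456937.59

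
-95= -95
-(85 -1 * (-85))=-170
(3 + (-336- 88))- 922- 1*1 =-1344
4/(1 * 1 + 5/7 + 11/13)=1.56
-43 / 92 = -0.47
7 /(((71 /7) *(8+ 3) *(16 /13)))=637 /12496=0.05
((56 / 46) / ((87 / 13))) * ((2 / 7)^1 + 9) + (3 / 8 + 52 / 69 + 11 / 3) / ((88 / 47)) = 5987381 / 1408704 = 4.25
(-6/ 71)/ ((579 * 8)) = -1/ 54812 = -0.00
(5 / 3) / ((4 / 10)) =25 / 6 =4.17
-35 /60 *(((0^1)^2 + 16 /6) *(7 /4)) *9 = -49 /2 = -24.50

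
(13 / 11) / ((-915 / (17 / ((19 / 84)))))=-6188 / 63745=-0.10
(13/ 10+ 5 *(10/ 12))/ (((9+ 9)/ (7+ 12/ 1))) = 5.77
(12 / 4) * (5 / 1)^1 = 15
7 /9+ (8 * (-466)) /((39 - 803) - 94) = 6593 /1287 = 5.12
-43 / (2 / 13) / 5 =-559 / 10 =-55.90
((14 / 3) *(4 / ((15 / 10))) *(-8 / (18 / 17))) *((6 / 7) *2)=-4352 / 27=-161.19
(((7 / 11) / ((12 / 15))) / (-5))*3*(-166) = 1743 / 22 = 79.23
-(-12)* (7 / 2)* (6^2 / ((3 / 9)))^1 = 4536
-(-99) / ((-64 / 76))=-1881 / 16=-117.56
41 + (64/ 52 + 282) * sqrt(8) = 41 + 7364 * sqrt(2)/ 13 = 842.10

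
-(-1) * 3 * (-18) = -54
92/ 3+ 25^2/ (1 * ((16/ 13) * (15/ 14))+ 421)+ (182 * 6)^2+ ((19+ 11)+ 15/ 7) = 962431148528/ 807051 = 1192528.29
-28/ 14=-2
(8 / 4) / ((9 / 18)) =4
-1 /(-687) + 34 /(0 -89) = -23269 /61143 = -0.38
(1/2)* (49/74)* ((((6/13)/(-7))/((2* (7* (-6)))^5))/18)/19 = 1/65520667570176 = 0.00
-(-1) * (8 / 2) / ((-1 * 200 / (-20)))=2 / 5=0.40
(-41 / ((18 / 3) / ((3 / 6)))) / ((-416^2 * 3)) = 41 / 6230016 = 0.00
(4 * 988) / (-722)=-104 / 19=-5.47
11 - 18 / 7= 59 / 7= 8.43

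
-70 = -70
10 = 10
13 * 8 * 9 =936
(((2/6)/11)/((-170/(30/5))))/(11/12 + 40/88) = -12/15385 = -0.00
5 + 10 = 15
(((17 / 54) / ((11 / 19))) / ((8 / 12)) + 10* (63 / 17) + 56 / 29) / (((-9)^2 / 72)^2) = 124338416 / 3953367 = 31.45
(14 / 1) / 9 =14 / 9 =1.56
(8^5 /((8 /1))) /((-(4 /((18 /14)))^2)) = -20736 /49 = -423.18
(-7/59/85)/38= -7/190570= -0.00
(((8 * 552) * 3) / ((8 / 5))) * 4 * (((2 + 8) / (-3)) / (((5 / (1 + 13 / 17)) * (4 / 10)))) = -1656000 / 17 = -97411.76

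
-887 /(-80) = 11.09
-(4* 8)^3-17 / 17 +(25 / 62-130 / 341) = -22348443 / 682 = -32768.98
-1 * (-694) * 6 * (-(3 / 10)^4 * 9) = -758889 / 2500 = -303.56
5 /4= 1.25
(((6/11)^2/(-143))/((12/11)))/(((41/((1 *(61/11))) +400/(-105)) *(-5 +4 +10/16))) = 10248/7221643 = 0.00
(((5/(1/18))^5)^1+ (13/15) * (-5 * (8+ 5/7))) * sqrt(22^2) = 2728063782554/21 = 129907799169.24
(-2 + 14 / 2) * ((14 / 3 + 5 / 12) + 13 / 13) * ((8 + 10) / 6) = 365 / 4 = 91.25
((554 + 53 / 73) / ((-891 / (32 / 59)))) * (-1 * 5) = 1.69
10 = 10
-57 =-57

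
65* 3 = 195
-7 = -7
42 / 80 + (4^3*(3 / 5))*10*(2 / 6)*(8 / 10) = 4117 / 40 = 102.92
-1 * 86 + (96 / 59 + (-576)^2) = 19569806 / 59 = 331691.63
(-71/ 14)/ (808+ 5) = -71/ 11382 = -0.01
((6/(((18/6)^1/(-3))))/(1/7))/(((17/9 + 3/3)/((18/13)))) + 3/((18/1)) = -20243/1014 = -19.96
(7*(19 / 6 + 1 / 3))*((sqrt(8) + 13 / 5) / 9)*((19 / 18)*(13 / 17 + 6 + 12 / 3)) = 738283 / 9180 + 56791*sqrt(2) / 918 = 167.91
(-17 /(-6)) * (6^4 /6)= 612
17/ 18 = 0.94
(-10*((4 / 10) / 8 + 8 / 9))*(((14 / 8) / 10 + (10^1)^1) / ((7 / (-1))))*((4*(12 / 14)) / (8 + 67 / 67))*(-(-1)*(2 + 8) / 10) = 68783 / 13230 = 5.20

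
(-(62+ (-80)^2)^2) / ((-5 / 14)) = 584604216 / 5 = 116920843.20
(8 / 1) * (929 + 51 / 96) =29745 / 4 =7436.25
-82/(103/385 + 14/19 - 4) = 599830/21913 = 27.37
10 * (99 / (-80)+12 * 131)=125661 / 8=15707.62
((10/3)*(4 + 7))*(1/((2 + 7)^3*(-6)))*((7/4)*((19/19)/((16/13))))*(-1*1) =5005/419904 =0.01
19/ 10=1.90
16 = 16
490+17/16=7857/16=491.06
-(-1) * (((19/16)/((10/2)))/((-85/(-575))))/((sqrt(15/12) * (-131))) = -437 * sqrt(5)/89080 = -0.01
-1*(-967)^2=-935089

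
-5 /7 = -0.71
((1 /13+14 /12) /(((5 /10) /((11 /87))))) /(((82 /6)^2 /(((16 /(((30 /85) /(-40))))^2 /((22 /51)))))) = 24399923200 /1901211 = 12833.88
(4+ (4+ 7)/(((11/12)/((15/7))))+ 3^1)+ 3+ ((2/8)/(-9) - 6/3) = 8489/252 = 33.69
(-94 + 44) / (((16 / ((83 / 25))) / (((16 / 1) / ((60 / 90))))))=-249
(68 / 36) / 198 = 17 / 1782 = 0.01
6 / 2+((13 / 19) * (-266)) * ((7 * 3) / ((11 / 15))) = -5208.82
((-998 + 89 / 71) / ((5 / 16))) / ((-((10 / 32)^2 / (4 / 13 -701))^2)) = 6157215816209137664 / 37496875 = 164206105607.71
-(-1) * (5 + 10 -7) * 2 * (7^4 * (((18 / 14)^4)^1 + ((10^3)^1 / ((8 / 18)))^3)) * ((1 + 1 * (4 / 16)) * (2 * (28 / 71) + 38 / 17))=1996469016103953000 / 1207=1654075406879828.50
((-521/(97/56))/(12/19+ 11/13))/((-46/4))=14412944/814315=17.70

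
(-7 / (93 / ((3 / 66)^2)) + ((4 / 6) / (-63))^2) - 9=-4823644289 / 535957884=-9.00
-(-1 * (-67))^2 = -4489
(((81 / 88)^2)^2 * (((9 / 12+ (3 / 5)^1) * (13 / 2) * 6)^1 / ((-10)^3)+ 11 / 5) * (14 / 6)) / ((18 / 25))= 479299729167 / 95951257600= 5.00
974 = 974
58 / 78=29 / 39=0.74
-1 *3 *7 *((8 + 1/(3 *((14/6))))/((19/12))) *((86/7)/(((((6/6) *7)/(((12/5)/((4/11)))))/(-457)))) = 140072328/245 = 571723.79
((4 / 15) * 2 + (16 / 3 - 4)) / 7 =4 / 15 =0.27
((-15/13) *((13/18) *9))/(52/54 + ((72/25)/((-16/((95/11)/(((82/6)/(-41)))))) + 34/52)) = -289575/242488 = -1.19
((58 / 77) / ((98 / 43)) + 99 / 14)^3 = 174255369151375 / 429685207336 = 405.54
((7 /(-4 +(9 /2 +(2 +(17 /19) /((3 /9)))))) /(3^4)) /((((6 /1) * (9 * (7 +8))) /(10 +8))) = 0.00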